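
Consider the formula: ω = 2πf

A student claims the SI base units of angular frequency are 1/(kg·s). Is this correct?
Units of each symbol in ω = 2πf:
  f (frequency): 1/s
  The factor 2π is dimensionless.

Multiplying the contributions: [1/s]
Adding exponents of each base unit: s: -1
SI base units of angular frequency: 1/s

The claimed units 1/(kg·s) (exponents kg: -1, s: -1) do not match the derived units 1/s (exponents s: -1), so the claim is incorrect.

Answer: No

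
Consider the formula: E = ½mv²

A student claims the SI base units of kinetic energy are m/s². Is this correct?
Units of each symbol in E = ½mv²:
  m (mass): kg
  v (speed): m/s  → to the power 2, contributes m²/s²
  The factor ½ is dimensionless.

Multiplying the contributions: [kg] · [m²/s²]
Adding exponents of each base unit: kg: 1, m: 2, s: -2
SI base units of kinetic energy: kg·m²/s²

The claimed units m/s² (exponents m: 1, s: -2) do not match the derived units kg·m²/s² (exponents kg: 1, m: 2, s: -2), so the claim is incorrect.

Answer: No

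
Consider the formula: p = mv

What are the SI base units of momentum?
Units of each symbol in p = mv:
  m (mass): kg
  v (velocity): m/s

Multiplying the contributions: [kg] · [m/s]
Adding exponents of each base unit: kg: 1, m: 1, s: -1
SI base units of momentum: kg·m/s

Answer: kg·m/s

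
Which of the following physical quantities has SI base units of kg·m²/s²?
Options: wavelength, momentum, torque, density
Checking the SI base units of each option:
  wavelength (λ = v/f): m  ✗
  momentum (p = mv): kg·m/s  ✗
  torque (τ = Fr): kg·m²/s²  ✓ matches
  density (ρ = m/V): kg/m³  ✗

Only torque has units kg·m²/s².

Answer: torque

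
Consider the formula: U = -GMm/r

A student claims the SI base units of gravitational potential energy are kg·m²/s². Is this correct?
Units of each symbol in U = -GMm/r:
  G (gravitational constant): m³/(kg·s²)
  M (mass): kg
  m (mass): kg
  r (distance): m  → in the denominator, contributes 1/m
  The minus sign does not affect the units.

Multiplying the contributions: [m³/(kg·s²)] · [kg] · [kg] · [1/m]
Adding exponents of each base unit: kg: 1, m: 2, s: -2
SI base units of gravitational potential energy: kg·m²/s²

The claimed units kg·m²/s² match the derived units, so the claim is correct.

Answer: Yes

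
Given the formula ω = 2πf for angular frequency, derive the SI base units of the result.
Units of each symbol in ω = 2πf:
  f (frequency): 1/s
  The factor 2π is dimensionless.

Multiplying the contributions: [1/s]
Adding exponents of each base unit: s: -1
SI base units of angular frequency: 1/s

Answer: 1/s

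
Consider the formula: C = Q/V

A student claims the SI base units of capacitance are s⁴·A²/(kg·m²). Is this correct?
Units of each symbol in C = Q/V:
  Q (charge, in coulombs): s·A
  V (voltage, in volts): kg·m²/(s³·A)  → in the denominator, contributes s³·A/(kg·m²)

Multiplying the contributions: [s·A] · [s³·A/(kg·m²)]
Adding exponents of each base unit: kg: -1, m: -2, s: 4, A: 2
SI base units of capacitance: s⁴·A²/(kg·m²)

The claimed units s⁴·A²/(kg·m²) match the derived units, so the claim is correct.

Answer: Yes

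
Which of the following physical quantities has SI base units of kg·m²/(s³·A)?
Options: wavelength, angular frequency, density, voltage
Checking the SI base units of each option:
  wavelength (λ = v/f): m  ✗
  angular frequency (ω = 2πf): 1/s  ✗
  density (ρ = m/V): kg/m³  ✗
  voltage (V = IR): kg·m²/(s³·A)  ✓ matches

Only voltage has units kg·m²/(s³·A).

Answer: voltage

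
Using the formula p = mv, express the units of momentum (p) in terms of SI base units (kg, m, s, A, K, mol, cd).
Units of each symbol in p = mv:
  m (mass): kg
  v (velocity): m/s

Multiplying the contributions: [kg] · [m/s]
Adding exponents of each base unit: kg: 1, m: 1, s: -1
SI base units of momentum: kg·m/s

Answer: kg·m/s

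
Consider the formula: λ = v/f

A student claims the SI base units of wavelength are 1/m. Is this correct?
Units of each symbol in λ = v/f:
  v (wave speed): m/s
  f (frequency): 1/s  → in the denominator, contributes s

Multiplying the contributions: [m/s] · [s]
Adding exponents of each base unit: m: 1
SI base units of wavelength: m

The claimed units 1/m (exponents m: -1) do not match the derived units m (exponents m: 1), so the claim is incorrect.

Answer: No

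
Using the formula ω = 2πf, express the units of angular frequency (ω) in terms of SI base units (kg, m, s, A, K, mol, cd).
Units of each symbol in ω = 2πf:
  f (frequency): 1/s
  The factor 2π is dimensionless.

Multiplying the contributions: [1/s]
Adding exponents of each base unit: s: -1
SI base units of angular frequency: 1/s

Answer: 1/s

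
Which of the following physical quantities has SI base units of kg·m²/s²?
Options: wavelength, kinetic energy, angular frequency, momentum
Checking the SI base units of each option:
  wavelength (λ = v/f): m  ✗
  kinetic energy (E = ½mv²): kg·m²/s²  ✓ matches
  angular frequency (ω = 2πf): 1/s  ✗
  momentum (p = mv): kg·m/s  ✗

Only kinetic energy has units kg·m²/s².

Answer: kinetic energy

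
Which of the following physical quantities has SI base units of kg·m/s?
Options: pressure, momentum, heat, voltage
Checking the SI base units of each option:
  pressure (P = F/A): kg/(m·s²)  ✗
  momentum (p = mv): kg·m/s  ✓ matches
  heat (Q = mcΔT): kg·m²/s²  ✗
  voltage (V = IR): kg·m²/(s³·A)  ✗

Only momentum has units kg·m/s.

Answer: momentum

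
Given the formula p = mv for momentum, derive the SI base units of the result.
Units of each symbol in p = mv:
  m (mass): kg
  v (velocity): m/s

Multiplying the contributions: [kg] · [m/s]
Adding exponents of each base unit: kg: 1, m: 1, s: -1
SI base units of momentum: kg·m/s

Answer: kg·m/s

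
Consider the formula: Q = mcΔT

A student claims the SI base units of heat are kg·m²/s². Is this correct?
Units of each symbol in Q = mcΔT:
  m (mass): kg
  c (specific heat capacity, in J/(kg·K)): m²/(s²·K)
  ΔT (temperature change): K

Multiplying the contributions: [kg] · [m²/(s²·K)] · [K]
Adding exponents of each base unit: kg: 1, m: 2, s: -2
SI base units of heat: kg·m²/s²

The claimed units kg·m²/s² match the derived units, so the claim is correct.

Answer: Yes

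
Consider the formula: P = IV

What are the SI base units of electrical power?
Units of each symbol in P = IV:
  I (current): A
  V (voltage, in volts): kg·m²/(s³·A)

Multiplying the contributions: [A] · [kg·m²/(s³·A)]
Adding exponents of each base unit: kg: 1, m: 2, s: -3
SI base units of electrical power: kg·m²/s³

Answer: kg·m²/s³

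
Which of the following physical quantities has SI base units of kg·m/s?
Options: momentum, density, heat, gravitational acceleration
Checking the SI base units of each option:
  momentum (p = mv): kg·m/s  ✓ matches
  density (ρ = m/V): kg/m³  ✗
  heat (Q = mcΔT): kg·m²/s²  ✗
  gravitational acceleration (g = GM/r²): m/s²  ✗

Only momentum has units kg·m/s.

Answer: momentum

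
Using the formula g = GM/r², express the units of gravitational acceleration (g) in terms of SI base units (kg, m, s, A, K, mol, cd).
Units of each symbol in g = GM/r²:
  G (gravitational constant): m³/(kg·s²)
  M (mass): kg
  r (distance): m  → to the power 2 in the denominator, contributes 1/m²

Multiplying the contributions: [m³/(kg·s²)] · [kg] · [1/m²]
Adding exponents of each base unit: m: 1, s: -2
SI base units of gravitational acceleration: m/s²

Answer: m/s²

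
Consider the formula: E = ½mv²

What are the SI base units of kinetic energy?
Units of each symbol in E = ½mv²:
  m (mass): kg
  v (speed): m/s  → to the power 2, contributes m²/s²
  The factor ½ is dimensionless.

Multiplying the contributions: [kg] · [m²/s²]
Adding exponents of each base unit: kg: 1, m: 2, s: -2
SI base units of kinetic energy: kg·m²/s²

Answer: kg·m²/s²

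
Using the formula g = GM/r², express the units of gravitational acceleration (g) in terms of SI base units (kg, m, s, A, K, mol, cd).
Units of each symbol in g = GM/r²:
  G (gravitational constant): m³/(kg·s²)
  M (mass): kg
  r (distance): m  → to the power 2 in the denominator, contributes 1/m²

Multiplying the contributions: [m³/(kg·s²)] · [kg] · [1/m²]
Adding exponents of each base unit: m: 1, s: -2
SI base units of gravitational acceleration: m/s²

Answer: m/s²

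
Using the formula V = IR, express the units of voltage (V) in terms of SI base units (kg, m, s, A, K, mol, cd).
Units of each symbol in V = IR:
  I (current): A
  R (resistance, in ohms): kg·m²/(s³·A²)

Multiplying the contributions: [A] · [kg·m²/(s³·A²)]
Adding exponents of each base unit: kg: 1, m: 2, s: -3, A: -1
SI base units of voltage: kg·m²/(s³·A)

Answer: kg·m²/(s³·A)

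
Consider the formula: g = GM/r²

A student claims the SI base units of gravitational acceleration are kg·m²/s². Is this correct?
Units of each symbol in g = GM/r²:
  G (gravitational constant): m³/(kg·s²)
  M (mass): kg
  r (distance): m  → to the power 2 in the denominator, contributes 1/m²

Multiplying the contributions: [m³/(kg·s²)] · [kg] · [1/m²]
Adding exponents of each base unit: m: 1, s: -2
SI base units of gravitational acceleration: m/s²

The claimed units kg·m²/s² (exponents kg: 1, m: 2, s: -2) do not match the derived units m/s² (exponents m: 1, s: -2), so the claim is incorrect.

Answer: No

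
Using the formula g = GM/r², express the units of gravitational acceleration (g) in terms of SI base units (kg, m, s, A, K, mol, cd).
Units of each symbol in g = GM/r²:
  G (gravitational constant): m³/(kg·s²)
  M (mass): kg
  r (distance): m  → to the power 2 in the denominator, contributes 1/m²

Multiplying the contributions: [m³/(kg·s²)] · [kg] · [1/m²]
Adding exponents of each base unit: m: 1, s: -2
SI base units of gravitational acceleration: m/s²

Answer: m/s²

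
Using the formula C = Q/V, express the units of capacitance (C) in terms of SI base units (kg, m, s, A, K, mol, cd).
Units of each symbol in C = Q/V:
  Q (charge, in coulombs): s·A
  V (voltage, in volts): kg·m²/(s³·A)  → in the denominator, contributes s³·A/(kg·m²)

Multiplying the contributions: [s·A] · [s³·A/(kg·m²)]
Adding exponents of each base unit: kg: -1, m: -2, s: 4, A: 2
SI base units of capacitance: s⁴·A²/(kg·m²)

Answer: s⁴·A²/(kg·m²)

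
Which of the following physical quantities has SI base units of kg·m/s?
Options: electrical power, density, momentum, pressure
Checking the SI base units of each option:
  electrical power (P = IV): kg·m²/s³  ✗
  density (ρ = m/V): kg/m³  ✗
  momentum (p = mv): kg·m/s  ✓ matches
  pressure (P = F/A): kg/(m·s²)  ✗

Only momentum has units kg·m/s.

Answer: momentum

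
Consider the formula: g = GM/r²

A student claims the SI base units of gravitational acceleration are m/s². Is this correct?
Units of each symbol in g = GM/r²:
  G (gravitational constant): m³/(kg·s²)
  M (mass): kg
  r (distance): m  → to the power 2 in the denominator, contributes 1/m²

Multiplying the contributions: [m³/(kg·s²)] · [kg] · [1/m²]
Adding exponents of each base unit: m: 1, s: -2
SI base units of gravitational acceleration: m/s²

The claimed units m/s² match the derived units, so the claim is correct.

Answer: Yes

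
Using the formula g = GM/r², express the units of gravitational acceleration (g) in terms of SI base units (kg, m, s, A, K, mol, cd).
Units of each symbol in g = GM/r²:
  G (gravitational constant): m³/(kg·s²)
  M (mass): kg
  r (distance): m  → to the power 2 in the denominator, contributes 1/m²

Multiplying the contributions: [m³/(kg·s²)] · [kg] · [1/m²]
Adding exponents of each base unit: m: 1, s: -2
SI base units of gravitational acceleration: m/s²

Answer: m/s²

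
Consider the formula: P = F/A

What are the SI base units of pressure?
Units of each symbol in P = F/A:
  F (force): kg·m/s²
  A (area): m²  → in the denominator, contributes 1/m²

Multiplying the contributions: [kg·m/s²] · [1/m²]
Adding exponents of each base unit: kg: 1, m: -1, s: -2
SI base units of pressure: kg/(m·s²)

Answer: kg/(m·s²)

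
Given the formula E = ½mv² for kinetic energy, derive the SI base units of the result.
Units of each symbol in E = ½mv²:
  m (mass): kg
  v (speed): m/s  → to the power 2, contributes m²/s²
  The factor ½ is dimensionless.

Multiplying the contributions: [kg] · [m²/s²]
Adding exponents of each base unit: kg: 1, m: 2, s: -2
SI base units of kinetic energy: kg·m²/s²

Answer: kg·m²/s²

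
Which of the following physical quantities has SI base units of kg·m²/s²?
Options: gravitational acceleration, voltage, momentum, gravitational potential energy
Checking the SI base units of each option:
  gravitational acceleration (g = GM/r²): m/s²  ✗
  voltage (V = IR): kg·m²/(s³·A)  ✗
  momentum (p = mv): kg·m/s  ✗
  gravitational potential energy (U = -GMm/r): kg·m²/s²  ✓ matches

Only gravitational potential energy has units kg·m²/s².

Answer: gravitational potential energy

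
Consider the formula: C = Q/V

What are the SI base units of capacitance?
Units of each symbol in C = Q/V:
  Q (charge, in coulombs): s·A
  V (voltage, in volts): kg·m²/(s³·A)  → in the denominator, contributes s³·A/(kg·m²)

Multiplying the contributions: [s·A] · [s³·A/(kg·m²)]
Adding exponents of each base unit: kg: -1, m: -2, s: 4, A: 2
SI base units of capacitance: s⁴·A²/(kg·m²)

Answer: s⁴·A²/(kg·m²)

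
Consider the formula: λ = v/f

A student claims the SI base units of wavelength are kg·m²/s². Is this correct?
Units of each symbol in λ = v/f:
  v (wave speed): m/s
  f (frequency): 1/s  → in the denominator, contributes s

Multiplying the contributions: [m/s] · [s]
Adding exponents of each base unit: m: 1
SI base units of wavelength: m

The claimed units kg·m²/s² (exponents kg: 1, m: 2, s: -2) do not match the derived units m (exponents m: 1), so the claim is incorrect.

Answer: No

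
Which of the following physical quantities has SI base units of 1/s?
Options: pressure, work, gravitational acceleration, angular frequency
Checking the SI base units of each option:
  pressure (P = F/A): kg/(m·s²)  ✗
  work (W = Fd): kg·m²/s²  ✗
  gravitational acceleration (g = GM/r²): m/s²  ✗
  angular frequency (ω = 2πf): 1/s  ✓ matches

Only angular frequency has units 1/s.

Answer: angular frequency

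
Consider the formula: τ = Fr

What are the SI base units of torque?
Units of each symbol in τ = Fr:
  F (force): kg·m/s²
  r (lever arm): m

Multiplying the contributions: [kg·m/s²] · [m]
Adding exponents of each base unit: kg: 1, m: 2, s: -2
SI base units of torque: kg·m²/s²

Answer: kg·m²/s²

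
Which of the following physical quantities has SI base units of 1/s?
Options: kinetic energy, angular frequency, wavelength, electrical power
Checking the SI base units of each option:
  kinetic energy (E = ½mv²): kg·m²/s²  ✗
  angular frequency (ω = 2πf): 1/s  ✓ matches
  wavelength (λ = v/f): m  ✗
  electrical power (P = IV): kg·m²/s³  ✗

Only angular frequency has units 1/s.

Answer: angular frequency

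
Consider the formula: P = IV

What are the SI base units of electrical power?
Units of each symbol in P = IV:
  I (current): A
  V (voltage, in volts): kg·m²/(s³·A)

Multiplying the contributions: [A] · [kg·m²/(s³·A)]
Adding exponents of each base unit: kg: 1, m: 2, s: -3
SI base units of electrical power: kg·m²/s³

Answer: kg·m²/s³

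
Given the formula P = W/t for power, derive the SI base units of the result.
Units of each symbol in P = W/t:
  W (work): kg·m²/s²
  t (time): s  → in the denominator, contributes 1/s

Multiplying the contributions: [kg·m²/s²] · [1/s]
Adding exponents of each base unit: kg: 1, m: 2, s: -3
SI base units of power: kg·m²/s³

Answer: kg·m²/s³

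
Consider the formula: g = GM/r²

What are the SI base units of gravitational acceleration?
Units of each symbol in g = GM/r²:
  G (gravitational constant): m³/(kg·s²)
  M (mass): kg
  r (distance): m  → to the power 2 in the denominator, contributes 1/m²

Multiplying the contributions: [m³/(kg·s²)] · [kg] · [1/m²]
Adding exponents of each base unit: m: 1, s: -2
SI base units of gravitational acceleration: m/s²

Answer: m/s²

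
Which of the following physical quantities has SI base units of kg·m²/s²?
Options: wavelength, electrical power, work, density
Checking the SI base units of each option:
  wavelength (λ = v/f): m  ✗
  electrical power (P = IV): kg·m²/s³  ✗
  work (W = Fd): kg·m²/s²  ✓ matches
  density (ρ = m/V): kg/m³  ✗

Only work has units kg·m²/s².

Answer: work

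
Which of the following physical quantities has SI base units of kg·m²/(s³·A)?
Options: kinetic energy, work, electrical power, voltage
Checking the SI base units of each option:
  kinetic energy (E = ½mv²): kg·m²/s²  ✗
  work (W = Fd): kg·m²/s²  ✗
  electrical power (P = IV): kg·m²/s³  ✗
  voltage (V = IR): kg·m²/(s³·A)  ✓ matches

Only voltage has units kg·m²/(s³·A).

Answer: voltage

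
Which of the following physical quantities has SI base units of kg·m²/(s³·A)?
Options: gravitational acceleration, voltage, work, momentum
Checking the SI base units of each option:
  gravitational acceleration (g = GM/r²): m/s²  ✗
  voltage (V = IR): kg·m²/(s³·A)  ✓ matches
  work (W = Fd): kg·m²/s²  ✗
  momentum (p = mv): kg·m/s  ✗

Only voltage has units kg·m²/(s³·A).

Answer: voltage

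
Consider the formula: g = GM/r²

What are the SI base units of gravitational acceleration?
Units of each symbol in g = GM/r²:
  G (gravitational constant): m³/(kg·s²)
  M (mass): kg
  r (distance): m  → to the power 2 in the denominator, contributes 1/m²

Multiplying the contributions: [m³/(kg·s²)] · [kg] · [1/m²]
Adding exponents of each base unit: m: 1, s: -2
SI base units of gravitational acceleration: m/s²

Answer: m/s²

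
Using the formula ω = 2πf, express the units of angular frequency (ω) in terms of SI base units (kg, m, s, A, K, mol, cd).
Units of each symbol in ω = 2πf:
  f (frequency): 1/s
  The factor 2π is dimensionless.

Multiplying the contributions: [1/s]
Adding exponents of each base unit: s: -1
SI base units of angular frequency: 1/s

Answer: 1/s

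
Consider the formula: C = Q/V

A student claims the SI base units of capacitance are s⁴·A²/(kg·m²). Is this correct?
Units of each symbol in C = Q/V:
  Q (charge, in coulombs): s·A
  V (voltage, in volts): kg·m²/(s³·A)  → in the denominator, contributes s³·A/(kg·m²)

Multiplying the contributions: [s·A] · [s³·A/(kg·m²)]
Adding exponents of each base unit: kg: -1, m: -2, s: 4, A: 2
SI base units of capacitance: s⁴·A²/(kg·m²)

The claimed units s⁴·A²/(kg·m²) match the derived units, so the claim is correct.

Answer: Yes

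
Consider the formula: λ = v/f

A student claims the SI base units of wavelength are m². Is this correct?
Units of each symbol in λ = v/f:
  v (wave speed): m/s
  f (frequency): 1/s  → in the denominator, contributes s

Multiplying the contributions: [m/s] · [s]
Adding exponents of each base unit: m: 1
SI base units of wavelength: m

The claimed units m² (exponents m: 2) do not match the derived units m (exponents m: 1), so the claim is incorrect.

Answer: No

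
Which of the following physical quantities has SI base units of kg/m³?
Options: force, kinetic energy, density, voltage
Checking the SI base units of each option:
  force (F = ma): kg·m/s²  ✗
  kinetic energy (E = ½mv²): kg·m²/s²  ✗
  density (ρ = m/V): kg/m³  ✓ matches
  voltage (V = IR): kg·m²/(s³·A)  ✗

Only density has units kg/m³.

Answer: density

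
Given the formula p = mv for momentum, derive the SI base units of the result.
Units of each symbol in p = mv:
  m (mass): kg
  v (velocity): m/s

Multiplying the contributions: [kg] · [m/s]
Adding exponents of each base unit: kg: 1, m: 1, s: -1
SI base units of momentum: kg·m/s

Answer: kg·m/s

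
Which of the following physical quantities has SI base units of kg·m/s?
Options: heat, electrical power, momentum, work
Checking the SI base units of each option:
  heat (Q = mcΔT): kg·m²/s²  ✗
  electrical power (P = IV): kg·m²/s³  ✗
  momentum (p = mv): kg·m/s  ✓ matches
  work (W = Fd): kg·m²/s²  ✗

Only momentum has units kg·m/s.

Answer: momentum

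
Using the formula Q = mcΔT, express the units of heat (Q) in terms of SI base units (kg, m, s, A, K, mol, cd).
Units of each symbol in Q = mcΔT:
  m (mass): kg
  c (specific heat capacity, in J/(kg·K)): m²/(s²·K)
  ΔT (temperature change): K

Multiplying the contributions: [kg] · [m²/(s²·K)] · [K]
Adding exponents of each base unit: kg: 1, m: 2, s: -2
SI base units of heat: kg·m²/s²

Answer: kg·m²/s²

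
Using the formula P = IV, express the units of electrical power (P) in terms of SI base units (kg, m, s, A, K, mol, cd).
Units of each symbol in P = IV:
  I (current): A
  V (voltage, in volts): kg·m²/(s³·A)

Multiplying the contributions: [A] · [kg·m²/(s³·A)]
Adding exponents of each base unit: kg: 1, m: 2, s: -3
SI base units of electrical power: kg·m²/s³

Answer: kg·m²/s³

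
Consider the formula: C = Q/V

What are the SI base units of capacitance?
Units of each symbol in C = Q/V:
  Q (charge, in coulombs): s·A
  V (voltage, in volts): kg·m²/(s³·A)  → in the denominator, contributes s³·A/(kg·m²)

Multiplying the contributions: [s·A] · [s³·A/(kg·m²)]
Adding exponents of each base unit: kg: -1, m: -2, s: 4, A: 2
SI base units of capacitance: s⁴·A²/(kg·m²)

Answer: s⁴·A²/(kg·m²)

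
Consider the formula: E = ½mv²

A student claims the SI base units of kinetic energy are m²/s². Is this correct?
Units of each symbol in E = ½mv²:
  m (mass): kg
  v (speed): m/s  → to the power 2, contributes m²/s²
  The factor ½ is dimensionless.

Multiplying the contributions: [kg] · [m²/s²]
Adding exponents of each base unit: kg: 1, m: 2, s: -2
SI base units of kinetic energy: kg·m²/s²

The claimed units m²/s² (exponents m: 2, s: -2) do not match the derived units kg·m²/s² (exponents kg: 1, m: 2, s: -2), so the claim is incorrect.

Answer: No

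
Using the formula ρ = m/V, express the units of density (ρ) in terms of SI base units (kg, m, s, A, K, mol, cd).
Units of each symbol in ρ = m/V:
  m (mass): kg
  V (volume): m³  → in the denominator, contributes 1/m³

Multiplying the contributions: [kg] · [1/m³]
Adding exponents of each base unit: kg: 1, m: -3
SI base units of density: kg/m³

Answer: kg/m³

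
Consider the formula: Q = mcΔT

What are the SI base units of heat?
Units of each symbol in Q = mcΔT:
  m (mass): kg
  c (specific heat capacity, in J/(kg·K)): m²/(s²·K)
  ΔT (temperature change): K

Multiplying the contributions: [kg] · [m²/(s²·K)] · [K]
Adding exponents of each base unit: kg: 1, m: 2, s: -2
SI base units of heat: kg·m²/s²

Answer: kg·m²/s²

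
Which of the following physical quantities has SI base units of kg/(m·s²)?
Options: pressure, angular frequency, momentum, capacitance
Checking the SI base units of each option:
  pressure (P = F/A): kg/(m·s²)  ✓ matches
  angular frequency (ω = 2πf): 1/s  ✗
  momentum (p = mv): kg·m/s  ✗
  capacitance (C = Q/V): s⁴·A²/(kg·m²)  ✗

Only pressure has units kg/(m·s²).

Answer: pressure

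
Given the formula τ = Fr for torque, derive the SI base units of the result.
Units of each symbol in τ = Fr:
  F (force): kg·m/s²
  r (lever arm): m

Multiplying the contributions: [kg·m/s²] · [m]
Adding exponents of each base unit: kg: 1, m: 2, s: -2
SI base units of torque: kg·m²/s²

Answer: kg·m²/s²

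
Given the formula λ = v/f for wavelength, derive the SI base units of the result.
Units of each symbol in λ = v/f:
  v (wave speed): m/s
  f (frequency): 1/s  → in the denominator, contributes s

Multiplying the contributions: [m/s] · [s]
Adding exponents of each base unit: m: 1
SI base units of wavelength: m

Answer: m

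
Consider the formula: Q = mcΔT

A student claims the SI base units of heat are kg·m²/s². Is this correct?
Units of each symbol in Q = mcΔT:
  m (mass): kg
  c (specific heat capacity, in J/(kg·K)): m²/(s²·K)
  ΔT (temperature change): K

Multiplying the contributions: [kg] · [m²/(s²·K)] · [K]
Adding exponents of each base unit: kg: 1, m: 2, s: -2
SI base units of heat: kg·m²/s²

The claimed units kg·m²/s² match the derived units, so the claim is correct.

Answer: Yes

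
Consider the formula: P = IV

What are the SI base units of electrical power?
Units of each symbol in P = IV:
  I (current): A
  V (voltage, in volts): kg·m²/(s³·A)

Multiplying the contributions: [A] · [kg·m²/(s³·A)]
Adding exponents of each base unit: kg: 1, m: 2, s: -3
SI base units of electrical power: kg·m²/s³

Answer: kg·m²/s³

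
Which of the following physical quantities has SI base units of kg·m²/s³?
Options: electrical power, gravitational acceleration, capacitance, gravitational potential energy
Checking the SI base units of each option:
  electrical power (P = IV): kg·m²/s³  ✓ matches
  gravitational acceleration (g = GM/r²): m/s²  ✗
  capacitance (C = Q/V): s⁴·A²/(kg·m²)  ✗
  gravitational potential energy (U = -GMm/r): kg·m²/s²  ✗

Only electrical power has units kg·m²/s³.

Answer: electrical power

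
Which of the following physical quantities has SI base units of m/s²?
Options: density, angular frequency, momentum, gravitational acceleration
Checking the SI base units of each option:
  density (ρ = m/V): kg/m³  ✗
  angular frequency (ω = 2πf): 1/s  ✗
  momentum (p = mv): kg·m/s  ✗
  gravitational acceleration (g = GM/r²): m/s²  ✓ matches

Only gravitational acceleration has units m/s².

Answer: gravitational acceleration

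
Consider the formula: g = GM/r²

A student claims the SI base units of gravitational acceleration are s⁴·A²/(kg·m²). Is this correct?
Units of each symbol in g = GM/r²:
  G (gravitational constant): m³/(kg·s²)
  M (mass): kg
  r (distance): m  → to the power 2 in the denominator, contributes 1/m²

Multiplying the contributions: [m³/(kg·s²)] · [kg] · [1/m²]
Adding exponents of each base unit: m: 1, s: -2
SI base units of gravitational acceleration: m/s²

The claimed units s⁴·A²/(kg·m²) (exponents kg: -1, m: -2, s: 4, A: 2) do not match the derived units m/s² (exponents m: 1, s: -2), so the claim is incorrect.

Answer: No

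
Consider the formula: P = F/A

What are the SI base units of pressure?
Units of each symbol in P = F/A:
  F (force): kg·m/s²
  A (area): m²  → in the denominator, contributes 1/m²

Multiplying the contributions: [kg·m/s²] · [1/m²]
Adding exponents of each base unit: kg: 1, m: -1, s: -2
SI base units of pressure: kg/(m·s²)

Answer: kg/(m·s²)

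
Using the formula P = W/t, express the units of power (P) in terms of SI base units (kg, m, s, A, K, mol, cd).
Units of each symbol in P = W/t:
  W (work): kg·m²/s²
  t (time): s  → in the denominator, contributes 1/s

Multiplying the contributions: [kg·m²/s²] · [1/s]
Adding exponents of each base unit: kg: 1, m: 2, s: -3
SI base units of power: kg·m²/s³

Answer: kg·m²/s³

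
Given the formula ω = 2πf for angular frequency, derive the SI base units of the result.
Units of each symbol in ω = 2πf:
  f (frequency): 1/s
  The factor 2π is dimensionless.

Multiplying the contributions: [1/s]
Adding exponents of each base unit: s: -1
SI base units of angular frequency: 1/s

Answer: 1/s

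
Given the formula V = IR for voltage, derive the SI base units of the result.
Units of each symbol in V = IR:
  I (current): A
  R (resistance, in ohms): kg·m²/(s³·A²)

Multiplying the contributions: [A] · [kg·m²/(s³·A²)]
Adding exponents of each base unit: kg: 1, m: 2, s: -3, A: -1
SI base units of voltage: kg·m²/(s³·A)

Answer: kg·m²/(s³·A)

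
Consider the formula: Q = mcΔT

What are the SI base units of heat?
Units of each symbol in Q = mcΔT:
  m (mass): kg
  c (specific heat capacity, in J/(kg·K)): m²/(s²·K)
  ΔT (temperature change): K

Multiplying the contributions: [kg] · [m²/(s²·K)] · [K]
Adding exponents of each base unit: kg: 1, m: 2, s: -2
SI base units of heat: kg·m²/s²

Answer: kg·m²/s²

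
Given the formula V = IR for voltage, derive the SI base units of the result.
Units of each symbol in V = IR:
  I (current): A
  R (resistance, in ohms): kg·m²/(s³·A²)

Multiplying the contributions: [A] · [kg·m²/(s³·A²)]
Adding exponents of each base unit: kg: 1, m: 2, s: -3, A: -1
SI base units of voltage: kg·m²/(s³·A)

Answer: kg·m²/(s³·A)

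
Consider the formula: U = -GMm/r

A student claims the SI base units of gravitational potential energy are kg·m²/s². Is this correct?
Units of each symbol in U = -GMm/r:
  G (gravitational constant): m³/(kg·s²)
  M (mass): kg
  m (mass): kg
  r (distance): m  → in the denominator, contributes 1/m
  The minus sign does not affect the units.

Multiplying the contributions: [m³/(kg·s²)] · [kg] · [kg] · [1/m]
Adding exponents of each base unit: kg: 1, m: 2, s: -2
SI base units of gravitational potential energy: kg·m²/s²

The claimed units kg·m²/s² match the derived units, so the claim is correct.

Answer: Yes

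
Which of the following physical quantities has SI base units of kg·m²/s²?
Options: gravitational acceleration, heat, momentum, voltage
Checking the SI base units of each option:
  gravitational acceleration (g = GM/r²): m/s²  ✗
  heat (Q = mcΔT): kg·m²/s²  ✓ matches
  momentum (p = mv): kg·m/s  ✗
  voltage (V = IR): kg·m²/(s³·A)  ✗

Only heat has units kg·m²/s².

Answer: heat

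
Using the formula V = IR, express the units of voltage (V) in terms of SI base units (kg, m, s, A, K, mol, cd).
Units of each symbol in V = IR:
  I (current): A
  R (resistance, in ohms): kg·m²/(s³·A²)

Multiplying the contributions: [A] · [kg·m²/(s³·A²)]
Adding exponents of each base unit: kg: 1, m: 2, s: -3, A: -1
SI base units of voltage: kg·m²/(s³·A)

Answer: kg·m²/(s³·A)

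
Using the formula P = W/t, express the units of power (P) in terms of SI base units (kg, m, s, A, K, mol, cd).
Units of each symbol in P = W/t:
  W (work): kg·m²/s²
  t (time): s  → in the denominator, contributes 1/s

Multiplying the contributions: [kg·m²/s²] · [1/s]
Adding exponents of each base unit: kg: 1, m: 2, s: -3
SI base units of power: kg·m²/s³

Answer: kg·m²/s³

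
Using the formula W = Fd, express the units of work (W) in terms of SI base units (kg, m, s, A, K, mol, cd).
Units of each symbol in W = Fd:
  F (force): kg·m/s²
  d (displacement): m

Multiplying the contributions: [kg·m/s²] · [m]
Adding exponents of each base unit: kg: 1, m: 2, s: -2
SI base units of work: kg·m²/s²

Answer: kg·m²/s²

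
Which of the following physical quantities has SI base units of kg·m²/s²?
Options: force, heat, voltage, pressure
Checking the SI base units of each option:
  force (F = ma): kg·m/s²  ✗
  heat (Q = mcΔT): kg·m²/s²  ✓ matches
  voltage (V = IR): kg·m²/(s³·A)  ✗
  pressure (P = F/A): kg/(m·s²)  ✗

Only heat has units kg·m²/s².

Answer: heat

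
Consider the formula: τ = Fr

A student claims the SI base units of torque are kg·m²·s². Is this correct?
Units of each symbol in τ = Fr:
  F (force): kg·m/s²
  r (lever arm): m

Multiplying the contributions: [kg·m/s²] · [m]
Adding exponents of each base unit: kg: 1, m: 2, s: -2
SI base units of torque: kg·m²/s²

The claimed units kg·m²·s² (exponents kg: 1, m: 2, s: 2) do not match the derived units kg·m²/s² (exponents kg: 1, m: 2, s: -2), so the claim is incorrect.

Answer: No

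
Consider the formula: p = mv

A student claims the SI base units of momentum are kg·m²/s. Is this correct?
Units of each symbol in p = mv:
  m (mass): kg
  v (velocity): m/s

Multiplying the contributions: [kg] · [m/s]
Adding exponents of each base unit: kg: 1, m: 1, s: -1
SI base units of momentum: kg·m/s

The claimed units kg·m²/s (exponents kg: 1, m: 2, s: -1) do not match the derived units kg·m/s (exponents kg: 1, m: 1, s: -1), so the claim is incorrect.

Answer: No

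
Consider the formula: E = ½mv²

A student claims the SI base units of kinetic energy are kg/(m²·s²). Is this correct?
Units of each symbol in E = ½mv²:
  m (mass): kg
  v (speed): m/s  → to the power 2, contributes m²/s²
  The factor ½ is dimensionless.

Multiplying the contributions: [kg] · [m²/s²]
Adding exponents of each base unit: kg: 1, m: 2, s: -2
SI base units of kinetic energy: kg·m²/s²

The claimed units kg/(m²·s²) (exponents kg: 1, m: -2, s: -2) do not match the derived units kg·m²/s² (exponents kg: 1, m: 2, s: -2), so the claim is incorrect.

Answer: No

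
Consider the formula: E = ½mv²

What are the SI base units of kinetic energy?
Units of each symbol in E = ½mv²:
  m (mass): kg
  v (speed): m/s  → to the power 2, contributes m²/s²
  The factor ½ is dimensionless.

Multiplying the contributions: [kg] · [m²/s²]
Adding exponents of each base unit: kg: 1, m: 2, s: -2
SI base units of kinetic energy: kg·m²/s²

Answer: kg·m²/s²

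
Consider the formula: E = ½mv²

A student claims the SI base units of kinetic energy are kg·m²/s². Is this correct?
Units of each symbol in E = ½mv²:
  m (mass): kg
  v (speed): m/s  → to the power 2, contributes m²/s²
  The factor ½ is dimensionless.

Multiplying the contributions: [kg] · [m²/s²]
Adding exponents of each base unit: kg: 1, m: 2, s: -2
SI base units of kinetic energy: kg·m²/s²

The claimed units kg·m²/s² match the derived units, so the claim is correct.

Answer: Yes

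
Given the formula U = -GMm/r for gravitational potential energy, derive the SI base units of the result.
Units of each symbol in U = -GMm/r:
  G (gravitational constant): m³/(kg·s²)
  M (mass): kg
  m (mass): kg
  r (distance): m  → in the denominator, contributes 1/m
  The minus sign does not affect the units.

Multiplying the contributions: [m³/(kg·s²)] · [kg] · [kg] · [1/m]
Adding exponents of each base unit: kg: 1, m: 2, s: -2
SI base units of gravitational potential energy: kg·m²/s²

Answer: kg·m²/s²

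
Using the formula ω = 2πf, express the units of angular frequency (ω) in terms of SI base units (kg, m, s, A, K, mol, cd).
Units of each symbol in ω = 2πf:
  f (frequency): 1/s
  The factor 2π is dimensionless.

Multiplying the contributions: [1/s]
Adding exponents of each base unit: s: -1
SI base units of angular frequency: 1/s

Answer: 1/s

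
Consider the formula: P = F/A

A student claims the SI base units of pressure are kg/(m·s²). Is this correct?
Units of each symbol in P = F/A:
  F (force): kg·m/s²
  A (area): m²  → in the denominator, contributes 1/m²

Multiplying the contributions: [kg·m/s²] · [1/m²]
Adding exponents of each base unit: kg: 1, m: -1, s: -2
SI base units of pressure: kg/(m·s²)

The claimed units kg/(m·s²) match the derived units, so the claim is correct.

Answer: Yes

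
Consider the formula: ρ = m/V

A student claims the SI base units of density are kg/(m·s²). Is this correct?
Units of each symbol in ρ = m/V:
  m (mass): kg
  V (volume): m³  → in the denominator, contributes 1/m³

Multiplying the contributions: [kg] · [1/m³]
Adding exponents of each base unit: kg: 1, m: -3
SI base units of density: kg/m³

The claimed units kg/(m·s²) (exponents kg: 1, m: -1, s: -2) do not match the derived units kg/m³ (exponents kg: 1, m: -3), so the claim is incorrect.

Answer: No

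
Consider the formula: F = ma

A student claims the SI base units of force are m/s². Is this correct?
Units of each symbol in F = ma:
  m (mass): kg
  a (acceleration): m/s²

Multiplying the contributions: [kg] · [m/s²]
Adding exponents of each base unit: kg: 1, m: 1, s: -2
SI base units of force: kg·m/s²

The claimed units m/s² (exponents m: 1, s: -2) do not match the derived units kg·m/s² (exponents kg: 1, m: 1, s: -2), so the claim is incorrect.

Answer: No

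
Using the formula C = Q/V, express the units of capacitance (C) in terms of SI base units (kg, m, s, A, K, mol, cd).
Units of each symbol in C = Q/V:
  Q (charge, in coulombs): s·A
  V (voltage, in volts): kg·m²/(s³·A)  → in the denominator, contributes s³·A/(kg·m²)

Multiplying the contributions: [s·A] · [s³·A/(kg·m²)]
Adding exponents of each base unit: kg: -1, m: -2, s: 4, A: 2
SI base units of capacitance: s⁴·A²/(kg·m²)

Answer: s⁴·A²/(kg·m²)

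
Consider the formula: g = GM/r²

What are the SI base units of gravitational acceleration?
Units of each symbol in g = GM/r²:
  G (gravitational constant): m³/(kg·s²)
  M (mass): kg
  r (distance): m  → to the power 2 in the denominator, contributes 1/m²

Multiplying the contributions: [m³/(kg·s²)] · [kg] · [1/m²]
Adding exponents of each base unit: m: 1, s: -2
SI base units of gravitational acceleration: m/s²

Answer: m/s²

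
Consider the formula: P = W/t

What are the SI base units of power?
Units of each symbol in P = W/t:
  W (work): kg·m²/s²
  t (time): s  → in the denominator, contributes 1/s

Multiplying the contributions: [kg·m²/s²] · [1/s]
Adding exponents of each base unit: kg: 1, m: 2, s: -3
SI base units of power: kg·m²/s³

Answer: kg·m²/s³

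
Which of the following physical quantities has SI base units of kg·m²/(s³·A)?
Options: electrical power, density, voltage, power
Checking the SI base units of each option:
  electrical power (P = IV): kg·m²/s³  ✗
  density (ρ = m/V): kg/m³  ✗
  voltage (V = IR): kg·m²/(s³·A)  ✓ matches
  power (P = W/t): kg·m²/s³  ✗

Only voltage has units kg·m²/(s³·A).

Answer: voltage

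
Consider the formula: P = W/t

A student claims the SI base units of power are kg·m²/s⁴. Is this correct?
Units of each symbol in P = W/t:
  W (work): kg·m²/s²
  t (time): s  → in the denominator, contributes 1/s

Multiplying the contributions: [kg·m²/s²] · [1/s]
Adding exponents of each base unit: kg: 1, m: 2, s: -3
SI base units of power: kg·m²/s³

The claimed units kg·m²/s⁴ (exponents kg: 1, m: 2, s: -4) do not match the derived units kg·m²/s³ (exponents kg: 1, m: 2, s: -3), so the claim is incorrect.

Answer: No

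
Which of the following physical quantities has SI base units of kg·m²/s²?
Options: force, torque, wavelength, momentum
Checking the SI base units of each option:
  force (F = ma): kg·m/s²  ✗
  torque (τ = Fr): kg·m²/s²  ✓ matches
  wavelength (λ = v/f): m  ✗
  momentum (p = mv): kg·m/s  ✗

Only torque has units kg·m²/s².

Answer: torque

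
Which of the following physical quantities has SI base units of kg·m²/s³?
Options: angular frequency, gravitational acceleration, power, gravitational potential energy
Checking the SI base units of each option:
  angular frequency (ω = 2πf): 1/s  ✗
  gravitational acceleration (g = GM/r²): m/s²  ✗
  power (P = W/t): kg·m²/s³  ✓ matches
  gravitational potential energy (U = -GMm/r): kg·m²/s²  ✗

Only power has units kg·m²/s³.

Answer: power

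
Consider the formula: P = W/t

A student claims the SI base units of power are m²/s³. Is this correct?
Units of each symbol in P = W/t:
  W (work): kg·m²/s²
  t (time): s  → in the denominator, contributes 1/s

Multiplying the contributions: [kg·m²/s²] · [1/s]
Adding exponents of each base unit: kg: 1, m: 2, s: -3
SI base units of power: kg·m²/s³

The claimed units m²/s³ (exponents m: 2, s: -3) do not match the derived units kg·m²/s³ (exponents kg: 1, m: 2, s: -3), so the claim is incorrect.

Answer: No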